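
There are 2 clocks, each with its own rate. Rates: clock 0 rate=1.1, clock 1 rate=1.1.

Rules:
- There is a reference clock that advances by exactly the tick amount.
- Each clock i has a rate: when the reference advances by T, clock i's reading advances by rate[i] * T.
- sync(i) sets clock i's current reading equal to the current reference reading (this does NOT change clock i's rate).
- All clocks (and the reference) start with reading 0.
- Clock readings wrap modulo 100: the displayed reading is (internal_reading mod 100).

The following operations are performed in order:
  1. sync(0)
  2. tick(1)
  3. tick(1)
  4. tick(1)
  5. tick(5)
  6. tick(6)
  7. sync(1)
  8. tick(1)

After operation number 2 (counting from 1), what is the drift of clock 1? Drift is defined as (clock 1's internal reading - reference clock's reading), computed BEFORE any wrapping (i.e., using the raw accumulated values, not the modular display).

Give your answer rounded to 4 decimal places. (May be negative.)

Answer: 0.1000

Derivation:
After op 1 sync(0): ref=0.0000 raw=[0.0000 0.0000]
After op 2 tick(1): ref=1.0000 raw=[1.1000 1.1000]
Drift of clock 1 after op 2: 1.1000 - 1.0000 = 0.1000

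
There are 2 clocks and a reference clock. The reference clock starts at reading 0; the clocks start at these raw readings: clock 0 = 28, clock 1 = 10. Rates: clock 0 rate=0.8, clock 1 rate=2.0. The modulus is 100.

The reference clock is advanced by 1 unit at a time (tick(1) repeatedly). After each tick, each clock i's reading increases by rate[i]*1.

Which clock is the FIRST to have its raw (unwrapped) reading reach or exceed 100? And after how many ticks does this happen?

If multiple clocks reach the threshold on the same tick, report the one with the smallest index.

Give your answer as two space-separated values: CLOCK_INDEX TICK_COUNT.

Answer: 1 45

Derivation:
clock 0: start=28, rate=0.8, needs 100-28 = 72; ticks = ceil(72/0.8) = ceil(90.0000) = 90; reading at tick 90 = 28 + 0.8*90 = 100.0000
clock 1: start=10, rate=2.0, needs 100-10 = 90; ticks = ceil(90/2.0) = ceil(45.0000) = 45; reading at tick 45 = 10 + 2.0*45 = 100.0000
Minimum tick count = 45; winners = [1]; smallest index = 1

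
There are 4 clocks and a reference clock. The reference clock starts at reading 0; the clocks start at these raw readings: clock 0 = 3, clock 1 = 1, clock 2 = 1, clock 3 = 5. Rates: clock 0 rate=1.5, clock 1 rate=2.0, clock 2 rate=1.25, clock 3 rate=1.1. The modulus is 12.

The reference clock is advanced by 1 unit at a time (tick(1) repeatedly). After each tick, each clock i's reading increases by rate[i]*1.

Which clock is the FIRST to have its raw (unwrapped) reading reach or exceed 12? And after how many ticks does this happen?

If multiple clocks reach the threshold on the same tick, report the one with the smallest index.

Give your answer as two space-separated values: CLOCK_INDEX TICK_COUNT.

clock 0: start=3, rate=1.5, needs 12-3 = 9; ticks = ceil(9/1.5) = ceil(6.0000) = 6; reading at tick 6 = 3 + 1.5*6 = 12.0000
clock 1: start=1, rate=2.0, needs 12-1 = 11; ticks = ceil(11/2.0) = ceil(5.5000) = 6; reading at tick 6 = 1 + 2.0*6 = 13.0000
clock 2: start=1, rate=1.25, needs 12-1 = 11; ticks = ceil(11/1.25) = ceil(8.8000) = 9; reading at tick 9 = 1 + 1.25*9 = 12.2500
clock 3: start=5, rate=1.1, needs 12-5 = 7; ticks = ceil(7/1.1) = ceil(6.3636) = 7; reading at tick 7 = 5 + 1.1*7 = 12.7000
Minimum tick count = 6; winners = [0, 1]; smallest index = 0

Answer: 0 6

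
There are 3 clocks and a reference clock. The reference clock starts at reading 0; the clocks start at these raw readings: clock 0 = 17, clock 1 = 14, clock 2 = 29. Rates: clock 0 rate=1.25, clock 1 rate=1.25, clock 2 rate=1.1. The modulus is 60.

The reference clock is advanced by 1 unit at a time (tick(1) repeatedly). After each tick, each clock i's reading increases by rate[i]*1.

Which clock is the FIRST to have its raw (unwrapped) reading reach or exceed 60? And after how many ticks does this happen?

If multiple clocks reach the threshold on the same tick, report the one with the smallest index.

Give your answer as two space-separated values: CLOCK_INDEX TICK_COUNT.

clock 0: start=17, rate=1.25, needs 60-17 = 43; ticks = ceil(43/1.25) = ceil(34.4000) = 35; reading at tick 35 = 17 + 1.25*35 = 60.7500
clock 1: start=14, rate=1.25, needs 60-14 = 46; ticks = ceil(46/1.25) = ceil(36.8000) = 37; reading at tick 37 = 14 + 1.25*37 = 60.2500
clock 2: start=29, rate=1.1, needs 60-29 = 31; ticks = ceil(31/1.1) = ceil(28.1818) = 29; reading at tick 29 = 29 + 1.1*29 = 60.9000
Minimum tick count = 29; winners = [2]; smallest index = 2

Answer: 2 29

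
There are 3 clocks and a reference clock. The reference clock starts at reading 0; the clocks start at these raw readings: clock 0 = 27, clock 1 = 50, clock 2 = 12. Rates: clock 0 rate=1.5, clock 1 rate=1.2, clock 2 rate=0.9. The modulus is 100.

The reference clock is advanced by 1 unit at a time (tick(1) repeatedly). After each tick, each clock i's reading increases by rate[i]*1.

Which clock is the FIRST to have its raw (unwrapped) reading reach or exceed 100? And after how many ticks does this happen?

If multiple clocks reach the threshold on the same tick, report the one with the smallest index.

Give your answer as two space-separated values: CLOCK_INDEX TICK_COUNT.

clock 0: start=27, rate=1.5, needs 100-27 = 73; ticks = ceil(73/1.5) = ceil(48.6667) = 49; reading at tick 49 = 27 + 1.5*49 = 100.5000
clock 1: start=50, rate=1.2, needs 100-50 = 50; ticks = ceil(50/1.2) = ceil(41.6667) = 42; reading at tick 42 = 50 + 1.2*42 = 100.4000
clock 2: start=12, rate=0.9, needs 100-12 = 88; ticks = ceil(88/0.9) = ceil(97.7778) = 98; reading at tick 98 = 12 + 0.9*98 = 100.2000
Minimum tick count = 42; winners = [1]; smallest index = 1

Answer: 1 42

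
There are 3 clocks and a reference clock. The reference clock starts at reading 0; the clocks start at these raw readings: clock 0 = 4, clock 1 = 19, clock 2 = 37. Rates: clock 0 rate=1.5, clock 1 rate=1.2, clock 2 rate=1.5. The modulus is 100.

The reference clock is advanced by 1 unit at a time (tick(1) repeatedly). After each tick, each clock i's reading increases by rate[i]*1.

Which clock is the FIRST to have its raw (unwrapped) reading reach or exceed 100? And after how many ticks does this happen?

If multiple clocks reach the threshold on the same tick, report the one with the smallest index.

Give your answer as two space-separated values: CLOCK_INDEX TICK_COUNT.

clock 0: start=4, rate=1.5, needs 100-4 = 96; ticks = ceil(96/1.5) = ceil(64.0000) = 64; reading at tick 64 = 4 + 1.5*64 = 100.0000
clock 1: start=19, rate=1.2, needs 100-19 = 81; ticks = ceil(81/1.2) = ceil(67.5000) = 68; reading at tick 68 = 19 + 1.2*68 = 100.6000
clock 2: start=37, rate=1.5, needs 100-37 = 63; ticks = ceil(63/1.5) = ceil(42.0000) = 42; reading at tick 42 = 37 + 1.5*42 = 100.0000
Minimum tick count = 42; winners = [2]; smallest index = 2

Answer: 2 42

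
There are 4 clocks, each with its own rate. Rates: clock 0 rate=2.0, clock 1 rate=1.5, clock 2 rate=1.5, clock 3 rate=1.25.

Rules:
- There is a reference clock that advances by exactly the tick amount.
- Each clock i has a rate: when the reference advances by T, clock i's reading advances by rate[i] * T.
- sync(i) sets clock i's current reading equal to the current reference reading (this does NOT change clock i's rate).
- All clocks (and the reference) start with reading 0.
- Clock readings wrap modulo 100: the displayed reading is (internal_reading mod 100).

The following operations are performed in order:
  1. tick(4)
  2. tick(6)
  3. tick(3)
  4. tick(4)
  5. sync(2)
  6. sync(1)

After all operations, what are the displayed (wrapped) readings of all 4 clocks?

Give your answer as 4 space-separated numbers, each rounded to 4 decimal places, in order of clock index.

After op 1 tick(4): ref=4.0000 raw=[8.0000 6.0000 6.0000 5.0000]
After op 2 tick(6): ref=10.0000 raw=[20.0000 15.0000 15.0000 12.5000]
After op 3 tick(3): ref=13.0000 raw=[26.0000 19.5000 19.5000 16.2500]
After op 4 tick(4): ref=17.0000 raw=[34.0000 25.5000 25.5000 21.2500]
After op 5 sync(2): ref=17.0000 raw=[34.0000 25.5000 17.0000 21.2500]
After op 6 sync(1): ref=17.0000 raw=[34.0000 17.0000 17.0000 21.2500]
Wrap final raw readings (mod 100): 34.0000 mod 100 = 34.0000; 17.0000 mod 100 = 17.0000; 17.0000 mod 100 = 17.0000; 21.2500 mod 100 = 21.2500

Answer: 34.0000 17.0000 17.0000 21.2500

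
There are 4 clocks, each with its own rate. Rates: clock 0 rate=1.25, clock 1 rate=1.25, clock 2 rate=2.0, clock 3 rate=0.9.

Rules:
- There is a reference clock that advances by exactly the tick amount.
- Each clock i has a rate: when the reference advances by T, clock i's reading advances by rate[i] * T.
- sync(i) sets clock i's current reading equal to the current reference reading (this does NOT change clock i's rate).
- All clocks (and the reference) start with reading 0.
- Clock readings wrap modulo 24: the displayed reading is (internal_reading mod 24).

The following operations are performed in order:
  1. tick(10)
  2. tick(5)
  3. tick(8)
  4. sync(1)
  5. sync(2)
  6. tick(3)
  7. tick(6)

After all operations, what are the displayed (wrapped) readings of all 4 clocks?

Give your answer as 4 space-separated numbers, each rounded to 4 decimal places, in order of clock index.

After op 1 tick(10): ref=10.0000 raw=[12.5000 12.5000 20.0000 9.0000]
After op 2 tick(5): ref=15.0000 raw=[18.7500 18.7500 30.0000 13.5000]
After op 3 tick(8): ref=23.0000 raw=[28.7500 28.7500 46.0000 20.7000]
After op 4 sync(1): ref=23.0000 raw=[28.7500 23.0000 46.0000 20.7000]
After op 5 sync(2): ref=23.0000 raw=[28.7500 23.0000 23.0000 20.7000]
After op 6 tick(3): ref=26.0000 raw=[32.5000 26.7500 29.0000 23.4000]
After op 7 tick(6): ref=32.0000 raw=[40.0000 34.2500 41.0000 28.8000]
Wrap final raw readings (mod 24): 40.0000 mod 24 = 16.0000; 34.2500 mod 24 = 10.2500; 41.0000 mod 24 = 17.0000; 28.8000 mod 24 = 4.8000

Answer: 16.0000 10.2500 17.0000 4.8000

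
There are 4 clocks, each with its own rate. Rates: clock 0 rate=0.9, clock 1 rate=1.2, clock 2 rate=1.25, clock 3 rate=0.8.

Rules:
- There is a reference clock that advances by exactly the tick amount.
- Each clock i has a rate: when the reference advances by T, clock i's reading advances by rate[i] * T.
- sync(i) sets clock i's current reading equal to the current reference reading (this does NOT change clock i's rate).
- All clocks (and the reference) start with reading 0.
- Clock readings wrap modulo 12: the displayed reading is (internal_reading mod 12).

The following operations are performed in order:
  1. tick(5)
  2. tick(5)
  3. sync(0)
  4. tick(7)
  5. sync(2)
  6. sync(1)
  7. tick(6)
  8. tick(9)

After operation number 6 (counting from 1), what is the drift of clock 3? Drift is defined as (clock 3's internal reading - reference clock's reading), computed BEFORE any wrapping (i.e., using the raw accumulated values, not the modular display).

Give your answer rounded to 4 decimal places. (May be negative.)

After op 1 tick(5): ref=5.0000 raw=[4.5000 6.0000 6.2500 4.0000]
After op 2 tick(5): ref=10.0000 raw=[9.0000 12.0000 12.5000 8.0000]
After op 3 sync(0): ref=10.0000 raw=[10.0000 12.0000 12.5000 8.0000]
After op 4 tick(7): ref=17.0000 raw=[16.3000 20.4000 21.2500 13.6000]
After op 5 sync(2): ref=17.0000 raw=[16.3000 20.4000 17.0000 13.6000]
After op 6 sync(1): ref=17.0000 raw=[16.3000 17.0000 17.0000 13.6000]
Drift of clock 3 after op 6: 13.6000 - 17.0000 = -3.4000

Answer: -3.4000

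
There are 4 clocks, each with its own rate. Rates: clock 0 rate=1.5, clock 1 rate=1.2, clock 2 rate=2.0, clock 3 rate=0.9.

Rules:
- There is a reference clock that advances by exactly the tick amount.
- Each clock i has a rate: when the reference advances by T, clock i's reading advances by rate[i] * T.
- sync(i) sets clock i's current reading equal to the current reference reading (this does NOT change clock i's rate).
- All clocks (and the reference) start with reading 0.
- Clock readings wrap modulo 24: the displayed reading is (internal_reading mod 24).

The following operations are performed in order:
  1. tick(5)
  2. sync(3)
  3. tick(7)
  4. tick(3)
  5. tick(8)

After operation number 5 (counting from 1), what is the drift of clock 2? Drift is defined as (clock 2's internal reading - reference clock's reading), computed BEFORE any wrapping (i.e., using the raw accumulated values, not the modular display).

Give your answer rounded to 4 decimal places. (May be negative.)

After op 1 tick(5): ref=5.0000 raw=[7.5000 6.0000 10.0000 4.5000]
After op 2 sync(3): ref=5.0000 raw=[7.5000 6.0000 10.0000 5.0000]
After op 3 tick(7): ref=12.0000 raw=[18.0000 14.4000 24.0000 11.3000]
After op 4 tick(3): ref=15.0000 raw=[22.5000 18.0000 30.0000 14.0000]
After op 5 tick(8): ref=23.0000 raw=[34.5000 27.6000 46.0000 21.2000]
Drift of clock 2 after op 5: 46.0000 - 23.0000 = 23.0000

Answer: 23.0000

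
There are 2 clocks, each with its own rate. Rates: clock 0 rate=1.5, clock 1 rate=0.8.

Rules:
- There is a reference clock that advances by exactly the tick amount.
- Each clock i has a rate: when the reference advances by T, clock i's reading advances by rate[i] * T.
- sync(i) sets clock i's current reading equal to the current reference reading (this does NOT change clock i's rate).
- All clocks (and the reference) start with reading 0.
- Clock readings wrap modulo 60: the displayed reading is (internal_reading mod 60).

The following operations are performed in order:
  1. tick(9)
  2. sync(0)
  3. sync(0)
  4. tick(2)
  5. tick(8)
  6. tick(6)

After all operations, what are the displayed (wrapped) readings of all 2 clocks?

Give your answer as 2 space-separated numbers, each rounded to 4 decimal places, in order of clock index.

Answer: 33.0000 20.0000

Derivation:
After op 1 tick(9): ref=9.0000 raw=[13.5000 7.2000]
After op 2 sync(0): ref=9.0000 raw=[9.0000 7.2000]
After op 3 sync(0): ref=9.0000 raw=[9.0000 7.2000]
After op 4 tick(2): ref=11.0000 raw=[12.0000 8.8000]
After op 5 tick(8): ref=19.0000 raw=[24.0000 15.2000]
After op 6 tick(6): ref=25.0000 raw=[33.0000 20.0000]
Wrap final raw readings (mod 60): 33.0000 mod 60 = 33.0000; 20.0000 mod 60 = 20.0000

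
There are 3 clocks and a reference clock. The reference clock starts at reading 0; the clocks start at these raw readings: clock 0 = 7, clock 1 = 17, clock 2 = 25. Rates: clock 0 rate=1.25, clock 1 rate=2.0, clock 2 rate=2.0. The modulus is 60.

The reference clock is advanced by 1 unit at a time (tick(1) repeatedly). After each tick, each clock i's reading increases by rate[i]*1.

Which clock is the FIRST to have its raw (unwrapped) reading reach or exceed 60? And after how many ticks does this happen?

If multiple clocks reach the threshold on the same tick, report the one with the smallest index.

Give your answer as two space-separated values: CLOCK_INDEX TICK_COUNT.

clock 0: start=7, rate=1.25, needs 60-7 = 53; ticks = ceil(53/1.25) = ceil(42.4000) = 43; reading at tick 43 = 7 + 1.25*43 = 60.7500
clock 1: start=17, rate=2.0, needs 60-17 = 43; ticks = ceil(43/2.0) = ceil(21.5000) = 22; reading at tick 22 = 17 + 2.0*22 = 61.0000
clock 2: start=25, rate=2.0, needs 60-25 = 35; ticks = ceil(35/2.0) = ceil(17.5000) = 18; reading at tick 18 = 25 + 2.0*18 = 61.0000
Minimum tick count = 18; winners = [2]; smallest index = 2

Answer: 2 18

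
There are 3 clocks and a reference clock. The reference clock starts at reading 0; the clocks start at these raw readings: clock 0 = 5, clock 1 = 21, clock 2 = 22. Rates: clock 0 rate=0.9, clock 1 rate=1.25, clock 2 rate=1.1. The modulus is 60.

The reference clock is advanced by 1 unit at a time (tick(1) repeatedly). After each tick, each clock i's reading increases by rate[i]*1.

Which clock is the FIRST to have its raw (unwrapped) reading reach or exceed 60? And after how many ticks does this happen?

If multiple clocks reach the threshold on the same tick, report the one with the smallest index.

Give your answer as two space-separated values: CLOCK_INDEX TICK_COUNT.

clock 0: start=5, rate=0.9, needs 60-5 = 55; ticks = ceil(55/0.9) = ceil(61.1111) = 62; reading at tick 62 = 5 + 0.9*62 = 60.8000
clock 1: start=21, rate=1.25, needs 60-21 = 39; ticks = ceil(39/1.25) = ceil(31.2000) = 32; reading at tick 32 = 21 + 1.25*32 = 61.0000
clock 2: start=22, rate=1.1, needs 60-22 = 38; ticks = ceil(38/1.1) = ceil(34.5455) = 35; reading at tick 35 = 22 + 1.1*35 = 60.5000
Minimum tick count = 32; winners = [1]; smallest index = 1

Answer: 1 32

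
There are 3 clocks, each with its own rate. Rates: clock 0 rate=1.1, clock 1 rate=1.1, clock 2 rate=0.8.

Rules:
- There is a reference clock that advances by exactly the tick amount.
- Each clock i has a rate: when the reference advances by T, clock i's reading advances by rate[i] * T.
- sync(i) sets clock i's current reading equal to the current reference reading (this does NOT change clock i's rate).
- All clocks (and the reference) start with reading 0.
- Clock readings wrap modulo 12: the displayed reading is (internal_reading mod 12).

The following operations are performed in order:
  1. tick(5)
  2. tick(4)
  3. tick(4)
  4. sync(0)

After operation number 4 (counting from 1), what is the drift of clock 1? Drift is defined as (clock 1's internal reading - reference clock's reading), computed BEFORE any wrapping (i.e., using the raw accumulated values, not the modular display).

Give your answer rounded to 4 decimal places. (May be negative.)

After op 1 tick(5): ref=5.0000 raw=[5.5000 5.5000 4.0000]
After op 2 tick(4): ref=9.0000 raw=[9.9000 9.9000 7.2000]
After op 3 tick(4): ref=13.0000 raw=[14.3000 14.3000 10.4000]
After op 4 sync(0): ref=13.0000 raw=[13.0000 14.3000 10.4000]
Drift of clock 1 after op 4: 14.3000 - 13.0000 = 1.3000

Answer: 1.3000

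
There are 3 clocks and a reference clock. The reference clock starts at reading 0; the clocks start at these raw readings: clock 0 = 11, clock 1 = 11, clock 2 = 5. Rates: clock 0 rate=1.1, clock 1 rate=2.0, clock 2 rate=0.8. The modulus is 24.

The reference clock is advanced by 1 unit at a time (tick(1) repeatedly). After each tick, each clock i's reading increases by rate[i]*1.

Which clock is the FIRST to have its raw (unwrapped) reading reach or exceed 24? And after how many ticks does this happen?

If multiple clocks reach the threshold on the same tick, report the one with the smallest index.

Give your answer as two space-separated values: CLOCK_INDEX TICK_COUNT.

clock 0: start=11, rate=1.1, needs 24-11 = 13; ticks = ceil(13/1.1) = ceil(11.8182) = 12; reading at tick 12 = 11 + 1.1*12 = 24.2000
clock 1: start=11, rate=2.0, needs 24-11 = 13; ticks = ceil(13/2.0) = ceil(6.5000) = 7; reading at tick 7 = 11 + 2.0*7 = 25.0000
clock 2: start=5, rate=0.8, needs 24-5 = 19; ticks = ceil(19/0.8) = ceil(23.7500) = 24; reading at tick 24 = 5 + 0.8*24 = 24.2000
Minimum tick count = 7; winners = [1]; smallest index = 1

Answer: 1 7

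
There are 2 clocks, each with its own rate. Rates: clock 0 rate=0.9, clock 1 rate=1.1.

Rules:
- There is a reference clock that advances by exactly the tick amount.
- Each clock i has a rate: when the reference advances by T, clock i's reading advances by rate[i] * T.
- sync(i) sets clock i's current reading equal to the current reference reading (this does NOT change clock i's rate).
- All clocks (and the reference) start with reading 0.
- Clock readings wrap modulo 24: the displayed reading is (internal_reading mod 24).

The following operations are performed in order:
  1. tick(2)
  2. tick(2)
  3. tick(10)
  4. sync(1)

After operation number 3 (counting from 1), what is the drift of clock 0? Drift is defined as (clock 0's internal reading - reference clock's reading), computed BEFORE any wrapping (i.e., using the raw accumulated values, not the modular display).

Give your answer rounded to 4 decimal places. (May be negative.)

Answer: -1.4000

Derivation:
After op 1 tick(2): ref=2.0000 raw=[1.8000 2.2000]
After op 2 tick(2): ref=4.0000 raw=[3.6000 4.4000]
After op 3 tick(10): ref=14.0000 raw=[12.6000 15.4000]
Drift of clock 0 after op 3: 12.6000 - 14.0000 = -1.4000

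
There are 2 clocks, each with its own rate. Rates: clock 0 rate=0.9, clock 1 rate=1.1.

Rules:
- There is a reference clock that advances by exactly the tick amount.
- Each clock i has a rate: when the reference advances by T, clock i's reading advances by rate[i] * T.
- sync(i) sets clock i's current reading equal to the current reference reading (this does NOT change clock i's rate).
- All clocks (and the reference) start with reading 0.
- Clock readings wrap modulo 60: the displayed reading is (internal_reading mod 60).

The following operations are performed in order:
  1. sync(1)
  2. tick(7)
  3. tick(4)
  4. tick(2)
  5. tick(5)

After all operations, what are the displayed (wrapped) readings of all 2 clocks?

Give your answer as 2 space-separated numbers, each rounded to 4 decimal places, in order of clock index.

Answer: 16.2000 19.8000

Derivation:
After op 1 sync(1): ref=0.0000 raw=[0.0000 0.0000]
After op 2 tick(7): ref=7.0000 raw=[6.3000 7.7000]
After op 3 tick(4): ref=11.0000 raw=[9.9000 12.1000]
After op 4 tick(2): ref=13.0000 raw=[11.7000 14.3000]
After op 5 tick(5): ref=18.0000 raw=[16.2000 19.8000]
Wrap final raw readings (mod 60): 16.2000 mod 60 = 16.2000; 19.8000 mod 60 = 19.8000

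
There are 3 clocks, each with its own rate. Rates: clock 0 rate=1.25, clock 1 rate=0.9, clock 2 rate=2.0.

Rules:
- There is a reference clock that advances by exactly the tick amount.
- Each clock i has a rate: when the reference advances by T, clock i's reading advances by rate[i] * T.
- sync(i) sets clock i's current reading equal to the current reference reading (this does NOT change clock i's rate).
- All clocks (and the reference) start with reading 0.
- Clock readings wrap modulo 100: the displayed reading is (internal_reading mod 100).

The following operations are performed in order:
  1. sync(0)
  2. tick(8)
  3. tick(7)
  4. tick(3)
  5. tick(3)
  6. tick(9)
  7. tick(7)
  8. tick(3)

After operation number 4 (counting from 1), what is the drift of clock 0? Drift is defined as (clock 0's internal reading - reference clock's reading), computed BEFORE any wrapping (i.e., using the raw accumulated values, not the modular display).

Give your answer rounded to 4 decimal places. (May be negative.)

After op 1 sync(0): ref=0.0000 raw=[0.0000 0.0000 0.0000]
After op 2 tick(8): ref=8.0000 raw=[10.0000 7.2000 16.0000]
After op 3 tick(7): ref=15.0000 raw=[18.7500 13.5000 30.0000]
After op 4 tick(3): ref=18.0000 raw=[22.5000 16.2000 36.0000]
Drift of clock 0 after op 4: 22.5000 - 18.0000 = 4.5000

Answer: 4.5000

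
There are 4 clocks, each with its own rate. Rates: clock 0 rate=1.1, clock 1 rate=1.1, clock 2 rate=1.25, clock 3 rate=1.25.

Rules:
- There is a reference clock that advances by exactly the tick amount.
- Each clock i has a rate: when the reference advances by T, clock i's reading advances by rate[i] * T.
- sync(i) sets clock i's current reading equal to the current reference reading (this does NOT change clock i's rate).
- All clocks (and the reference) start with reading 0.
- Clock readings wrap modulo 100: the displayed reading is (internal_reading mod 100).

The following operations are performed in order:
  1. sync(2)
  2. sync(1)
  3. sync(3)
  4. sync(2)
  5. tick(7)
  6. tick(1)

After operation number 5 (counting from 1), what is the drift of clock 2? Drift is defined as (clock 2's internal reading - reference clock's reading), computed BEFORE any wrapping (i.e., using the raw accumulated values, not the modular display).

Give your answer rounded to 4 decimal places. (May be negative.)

After op 1 sync(2): ref=0.0000 raw=[0.0000 0.0000 0.0000 0.0000]
After op 2 sync(1): ref=0.0000 raw=[0.0000 0.0000 0.0000 0.0000]
After op 3 sync(3): ref=0.0000 raw=[0.0000 0.0000 0.0000 0.0000]
After op 4 sync(2): ref=0.0000 raw=[0.0000 0.0000 0.0000 0.0000]
After op 5 tick(7): ref=7.0000 raw=[7.7000 7.7000 8.7500 8.7500]
Drift of clock 2 after op 5: 8.7500 - 7.0000 = 1.7500

Answer: 1.7500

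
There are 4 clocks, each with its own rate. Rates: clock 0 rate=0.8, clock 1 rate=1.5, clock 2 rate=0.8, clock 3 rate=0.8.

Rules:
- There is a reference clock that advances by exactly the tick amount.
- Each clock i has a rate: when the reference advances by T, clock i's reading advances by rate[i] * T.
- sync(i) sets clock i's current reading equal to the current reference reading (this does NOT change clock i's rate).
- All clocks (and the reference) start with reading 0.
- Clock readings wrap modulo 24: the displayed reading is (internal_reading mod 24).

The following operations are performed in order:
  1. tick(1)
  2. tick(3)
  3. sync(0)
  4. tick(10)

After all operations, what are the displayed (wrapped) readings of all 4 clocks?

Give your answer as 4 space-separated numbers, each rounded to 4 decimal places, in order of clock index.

After op 1 tick(1): ref=1.0000 raw=[0.8000 1.5000 0.8000 0.8000]
After op 2 tick(3): ref=4.0000 raw=[3.2000 6.0000 3.2000 3.2000]
After op 3 sync(0): ref=4.0000 raw=[4.0000 6.0000 3.2000 3.2000]
After op 4 tick(10): ref=14.0000 raw=[12.0000 21.0000 11.2000 11.2000]
Wrap final raw readings (mod 24): 12.0000 mod 24 = 12.0000; 21.0000 mod 24 = 21.0000; 11.2000 mod 24 = 11.2000; 11.2000 mod 24 = 11.2000

Answer: 12.0000 21.0000 11.2000 11.2000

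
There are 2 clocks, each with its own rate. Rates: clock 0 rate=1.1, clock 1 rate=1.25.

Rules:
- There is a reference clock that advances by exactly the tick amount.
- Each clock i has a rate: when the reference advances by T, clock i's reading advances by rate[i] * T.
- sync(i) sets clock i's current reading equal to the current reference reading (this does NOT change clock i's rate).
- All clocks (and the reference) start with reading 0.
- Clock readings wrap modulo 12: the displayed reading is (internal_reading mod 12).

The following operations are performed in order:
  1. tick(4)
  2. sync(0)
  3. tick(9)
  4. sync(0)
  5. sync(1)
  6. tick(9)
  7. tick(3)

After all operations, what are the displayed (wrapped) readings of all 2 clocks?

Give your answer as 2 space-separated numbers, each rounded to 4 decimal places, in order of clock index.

After op 1 tick(4): ref=4.0000 raw=[4.4000 5.0000]
After op 2 sync(0): ref=4.0000 raw=[4.0000 5.0000]
After op 3 tick(9): ref=13.0000 raw=[13.9000 16.2500]
After op 4 sync(0): ref=13.0000 raw=[13.0000 16.2500]
After op 5 sync(1): ref=13.0000 raw=[13.0000 13.0000]
After op 6 tick(9): ref=22.0000 raw=[22.9000 24.2500]
After op 7 tick(3): ref=25.0000 raw=[26.2000 28.0000]
Wrap final raw readings (mod 12): 26.2000 mod 12 = 2.2000; 28.0000 mod 12 = 4.0000

Answer: 2.2000 4.0000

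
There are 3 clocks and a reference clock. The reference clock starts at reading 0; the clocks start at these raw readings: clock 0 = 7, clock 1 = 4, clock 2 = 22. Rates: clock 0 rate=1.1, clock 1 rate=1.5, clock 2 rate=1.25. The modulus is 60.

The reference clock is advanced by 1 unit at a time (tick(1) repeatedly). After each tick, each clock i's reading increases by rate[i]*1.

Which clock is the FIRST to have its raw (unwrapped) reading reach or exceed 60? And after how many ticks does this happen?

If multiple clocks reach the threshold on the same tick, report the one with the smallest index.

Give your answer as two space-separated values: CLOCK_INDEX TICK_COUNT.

Answer: 2 31

Derivation:
clock 0: start=7, rate=1.1, needs 60-7 = 53; ticks = ceil(53/1.1) = ceil(48.1818) = 49; reading at tick 49 = 7 + 1.1*49 = 60.9000
clock 1: start=4, rate=1.5, needs 60-4 = 56; ticks = ceil(56/1.5) = ceil(37.3333) = 38; reading at tick 38 = 4 + 1.5*38 = 61.0000
clock 2: start=22, rate=1.25, needs 60-22 = 38; ticks = ceil(38/1.25) = ceil(30.4000) = 31; reading at tick 31 = 22 + 1.25*31 = 60.7500
Minimum tick count = 31; winners = [2]; smallest index = 2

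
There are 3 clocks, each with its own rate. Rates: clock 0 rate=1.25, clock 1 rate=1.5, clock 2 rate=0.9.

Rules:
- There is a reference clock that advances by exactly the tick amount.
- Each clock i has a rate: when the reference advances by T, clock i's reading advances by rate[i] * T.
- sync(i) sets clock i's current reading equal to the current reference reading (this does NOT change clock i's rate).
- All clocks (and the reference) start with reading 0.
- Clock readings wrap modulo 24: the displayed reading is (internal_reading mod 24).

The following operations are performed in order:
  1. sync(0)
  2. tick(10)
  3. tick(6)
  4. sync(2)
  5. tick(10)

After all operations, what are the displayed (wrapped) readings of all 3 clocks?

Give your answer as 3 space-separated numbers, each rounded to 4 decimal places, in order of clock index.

Answer: 8.5000 15.0000 1.0000

Derivation:
After op 1 sync(0): ref=0.0000 raw=[0.0000 0.0000 0.0000]
After op 2 tick(10): ref=10.0000 raw=[12.5000 15.0000 9.0000]
After op 3 tick(6): ref=16.0000 raw=[20.0000 24.0000 14.4000]
After op 4 sync(2): ref=16.0000 raw=[20.0000 24.0000 16.0000]
After op 5 tick(10): ref=26.0000 raw=[32.5000 39.0000 25.0000]
Wrap final raw readings (mod 24): 32.5000 mod 24 = 8.5000; 39.0000 mod 24 = 15.0000; 25.0000 mod 24 = 1.0000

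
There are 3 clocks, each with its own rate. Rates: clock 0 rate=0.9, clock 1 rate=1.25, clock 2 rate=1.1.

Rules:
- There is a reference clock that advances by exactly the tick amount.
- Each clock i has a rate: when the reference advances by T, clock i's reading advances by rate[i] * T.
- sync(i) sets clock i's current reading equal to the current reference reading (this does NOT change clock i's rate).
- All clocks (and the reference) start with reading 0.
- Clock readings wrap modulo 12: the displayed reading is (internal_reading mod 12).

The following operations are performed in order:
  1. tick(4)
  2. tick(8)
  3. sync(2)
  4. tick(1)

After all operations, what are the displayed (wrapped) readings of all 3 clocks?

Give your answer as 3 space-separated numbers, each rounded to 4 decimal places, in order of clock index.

After op 1 tick(4): ref=4.0000 raw=[3.6000 5.0000 4.4000]
After op 2 tick(8): ref=12.0000 raw=[10.8000 15.0000 13.2000]
After op 3 sync(2): ref=12.0000 raw=[10.8000 15.0000 12.0000]
After op 4 tick(1): ref=13.0000 raw=[11.7000 16.2500 13.1000]
Wrap final raw readings (mod 12): 11.7000 mod 12 = 11.7000; 16.2500 mod 12 = 4.2500; 13.1000 mod 12 = 1.1000

Answer: 11.7000 4.2500 1.1000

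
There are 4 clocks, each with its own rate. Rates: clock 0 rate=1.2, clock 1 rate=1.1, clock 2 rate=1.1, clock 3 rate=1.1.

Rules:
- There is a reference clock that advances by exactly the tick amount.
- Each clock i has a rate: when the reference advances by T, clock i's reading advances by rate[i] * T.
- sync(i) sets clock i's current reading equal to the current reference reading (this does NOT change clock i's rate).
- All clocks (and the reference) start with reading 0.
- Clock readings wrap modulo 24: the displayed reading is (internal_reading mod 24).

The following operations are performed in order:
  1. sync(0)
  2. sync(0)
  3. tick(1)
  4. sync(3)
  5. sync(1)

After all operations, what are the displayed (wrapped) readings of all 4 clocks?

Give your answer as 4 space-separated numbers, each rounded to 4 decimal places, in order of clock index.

Answer: 1.2000 1.0000 1.1000 1.0000

Derivation:
After op 1 sync(0): ref=0.0000 raw=[0.0000 0.0000 0.0000 0.0000]
After op 2 sync(0): ref=0.0000 raw=[0.0000 0.0000 0.0000 0.0000]
After op 3 tick(1): ref=1.0000 raw=[1.2000 1.1000 1.1000 1.1000]
After op 4 sync(3): ref=1.0000 raw=[1.2000 1.1000 1.1000 1.0000]
After op 5 sync(1): ref=1.0000 raw=[1.2000 1.0000 1.1000 1.0000]
Wrap final raw readings (mod 24): 1.2000 mod 24 = 1.2000; 1.0000 mod 24 = 1.0000; 1.1000 mod 24 = 1.1000; 1.0000 mod 24 = 1.0000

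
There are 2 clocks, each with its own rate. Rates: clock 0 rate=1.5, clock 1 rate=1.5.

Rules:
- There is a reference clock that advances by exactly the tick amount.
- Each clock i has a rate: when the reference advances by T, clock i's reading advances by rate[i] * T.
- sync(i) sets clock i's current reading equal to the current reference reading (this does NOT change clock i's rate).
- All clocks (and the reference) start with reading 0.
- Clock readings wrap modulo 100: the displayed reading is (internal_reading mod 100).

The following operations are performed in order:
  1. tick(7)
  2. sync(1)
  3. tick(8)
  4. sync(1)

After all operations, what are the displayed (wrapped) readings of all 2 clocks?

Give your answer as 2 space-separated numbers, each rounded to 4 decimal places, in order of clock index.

After op 1 tick(7): ref=7.0000 raw=[10.5000 10.5000]
After op 2 sync(1): ref=7.0000 raw=[10.5000 7.0000]
After op 3 tick(8): ref=15.0000 raw=[22.5000 19.0000]
After op 4 sync(1): ref=15.0000 raw=[22.5000 15.0000]
Wrap final raw readings (mod 100): 22.5000 mod 100 = 22.5000; 15.0000 mod 100 = 15.0000

Answer: 22.5000 15.0000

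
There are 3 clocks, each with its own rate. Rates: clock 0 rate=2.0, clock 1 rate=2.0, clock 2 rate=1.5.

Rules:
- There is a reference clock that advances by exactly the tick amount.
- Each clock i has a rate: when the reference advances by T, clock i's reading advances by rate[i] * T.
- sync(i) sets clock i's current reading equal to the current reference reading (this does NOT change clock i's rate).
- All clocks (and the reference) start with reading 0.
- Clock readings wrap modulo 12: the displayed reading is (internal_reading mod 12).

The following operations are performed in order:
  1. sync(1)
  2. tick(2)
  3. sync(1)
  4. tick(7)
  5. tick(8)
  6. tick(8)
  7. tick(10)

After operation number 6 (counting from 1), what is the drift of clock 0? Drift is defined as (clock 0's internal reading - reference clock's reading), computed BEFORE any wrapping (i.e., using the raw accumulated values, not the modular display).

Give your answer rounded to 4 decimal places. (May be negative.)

Answer: 25.0000

Derivation:
After op 1 sync(1): ref=0.0000 raw=[0.0000 0.0000 0.0000]
After op 2 tick(2): ref=2.0000 raw=[4.0000 4.0000 3.0000]
After op 3 sync(1): ref=2.0000 raw=[4.0000 2.0000 3.0000]
After op 4 tick(7): ref=9.0000 raw=[18.0000 16.0000 13.5000]
After op 5 tick(8): ref=17.0000 raw=[34.0000 32.0000 25.5000]
After op 6 tick(8): ref=25.0000 raw=[50.0000 48.0000 37.5000]
Drift of clock 0 after op 6: 50.0000 - 25.0000 = 25.0000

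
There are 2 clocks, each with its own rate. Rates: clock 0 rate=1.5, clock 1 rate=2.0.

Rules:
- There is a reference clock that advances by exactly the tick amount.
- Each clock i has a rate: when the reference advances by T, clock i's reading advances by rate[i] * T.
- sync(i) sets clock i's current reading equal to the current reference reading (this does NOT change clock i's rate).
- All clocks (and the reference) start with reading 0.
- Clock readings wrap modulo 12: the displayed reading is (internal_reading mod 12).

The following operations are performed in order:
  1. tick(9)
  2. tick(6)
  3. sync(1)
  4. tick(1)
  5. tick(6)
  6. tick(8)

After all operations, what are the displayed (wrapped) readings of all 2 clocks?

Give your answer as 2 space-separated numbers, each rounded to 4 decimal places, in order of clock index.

After op 1 tick(9): ref=9.0000 raw=[13.5000 18.0000]
After op 2 tick(6): ref=15.0000 raw=[22.5000 30.0000]
After op 3 sync(1): ref=15.0000 raw=[22.5000 15.0000]
After op 4 tick(1): ref=16.0000 raw=[24.0000 17.0000]
After op 5 tick(6): ref=22.0000 raw=[33.0000 29.0000]
After op 6 tick(8): ref=30.0000 raw=[45.0000 45.0000]
Wrap final raw readings (mod 12): 45.0000 mod 12 = 9.0000; 45.0000 mod 12 = 9.0000

Answer: 9.0000 9.0000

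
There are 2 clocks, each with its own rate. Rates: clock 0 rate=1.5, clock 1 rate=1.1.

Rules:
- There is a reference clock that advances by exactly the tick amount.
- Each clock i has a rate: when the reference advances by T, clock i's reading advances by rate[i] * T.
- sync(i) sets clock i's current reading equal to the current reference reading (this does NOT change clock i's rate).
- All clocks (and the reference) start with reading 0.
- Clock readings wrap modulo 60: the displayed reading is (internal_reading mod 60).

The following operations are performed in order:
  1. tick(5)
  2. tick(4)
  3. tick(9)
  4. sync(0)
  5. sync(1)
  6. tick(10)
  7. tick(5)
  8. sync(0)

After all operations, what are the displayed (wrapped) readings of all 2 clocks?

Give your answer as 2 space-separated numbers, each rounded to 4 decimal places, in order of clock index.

Answer: 33.0000 34.5000

Derivation:
After op 1 tick(5): ref=5.0000 raw=[7.5000 5.5000]
After op 2 tick(4): ref=9.0000 raw=[13.5000 9.9000]
After op 3 tick(9): ref=18.0000 raw=[27.0000 19.8000]
After op 4 sync(0): ref=18.0000 raw=[18.0000 19.8000]
After op 5 sync(1): ref=18.0000 raw=[18.0000 18.0000]
After op 6 tick(10): ref=28.0000 raw=[33.0000 29.0000]
After op 7 tick(5): ref=33.0000 raw=[40.5000 34.5000]
After op 8 sync(0): ref=33.0000 raw=[33.0000 34.5000]
Wrap final raw readings (mod 60): 33.0000 mod 60 = 33.0000; 34.5000 mod 60 = 34.5000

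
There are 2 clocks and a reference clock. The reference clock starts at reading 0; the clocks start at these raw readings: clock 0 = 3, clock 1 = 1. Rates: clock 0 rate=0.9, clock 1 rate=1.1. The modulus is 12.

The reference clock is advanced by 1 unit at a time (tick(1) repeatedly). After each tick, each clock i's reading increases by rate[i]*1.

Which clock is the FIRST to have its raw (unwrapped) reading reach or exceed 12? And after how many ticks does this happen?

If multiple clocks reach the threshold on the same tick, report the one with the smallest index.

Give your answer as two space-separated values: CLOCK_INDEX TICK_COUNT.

Answer: 0 10

Derivation:
clock 0: start=3, rate=0.9, needs 12-3 = 9; ticks = ceil(9/0.9) = ceil(10.0000) = 10; reading at tick 10 = 3 + 0.9*10 = 12.0000
clock 1: start=1, rate=1.1, needs 12-1 = 11; ticks = ceil(11/1.1) = ceil(10.0000) = 10; reading at tick 10 = 1 + 1.1*10 = 12.0000
Minimum tick count = 10; winners = [0, 1]; smallest index = 0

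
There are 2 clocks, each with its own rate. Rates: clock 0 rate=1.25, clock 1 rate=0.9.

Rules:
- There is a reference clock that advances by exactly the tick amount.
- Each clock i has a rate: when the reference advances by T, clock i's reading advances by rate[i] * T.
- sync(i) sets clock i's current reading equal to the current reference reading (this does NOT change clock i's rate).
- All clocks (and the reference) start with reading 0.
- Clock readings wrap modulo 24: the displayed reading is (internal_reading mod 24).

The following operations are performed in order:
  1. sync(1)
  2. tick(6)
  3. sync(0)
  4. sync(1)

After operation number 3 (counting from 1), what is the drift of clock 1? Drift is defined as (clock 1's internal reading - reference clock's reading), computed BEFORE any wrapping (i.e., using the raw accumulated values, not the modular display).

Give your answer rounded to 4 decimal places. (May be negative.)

Answer: -0.6000

Derivation:
After op 1 sync(1): ref=0.0000 raw=[0.0000 0.0000]
After op 2 tick(6): ref=6.0000 raw=[7.5000 5.4000]
After op 3 sync(0): ref=6.0000 raw=[6.0000 5.4000]
Drift of clock 1 after op 3: 5.4000 - 6.0000 = -0.6000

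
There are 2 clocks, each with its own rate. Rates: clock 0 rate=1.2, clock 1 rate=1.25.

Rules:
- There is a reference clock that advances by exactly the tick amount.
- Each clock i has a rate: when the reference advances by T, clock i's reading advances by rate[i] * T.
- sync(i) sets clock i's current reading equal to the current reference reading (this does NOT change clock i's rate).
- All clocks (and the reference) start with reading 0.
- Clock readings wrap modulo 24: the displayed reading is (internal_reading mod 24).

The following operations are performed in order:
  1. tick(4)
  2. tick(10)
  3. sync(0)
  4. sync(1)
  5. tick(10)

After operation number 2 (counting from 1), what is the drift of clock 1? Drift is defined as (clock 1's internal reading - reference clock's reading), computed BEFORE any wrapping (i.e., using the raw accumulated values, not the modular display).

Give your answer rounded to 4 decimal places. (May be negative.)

After op 1 tick(4): ref=4.0000 raw=[4.8000 5.0000]
After op 2 tick(10): ref=14.0000 raw=[16.8000 17.5000]
Drift of clock 1 after op 2: 17.5000 - 14.0000 = 3.5000

Answer: 3.5000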